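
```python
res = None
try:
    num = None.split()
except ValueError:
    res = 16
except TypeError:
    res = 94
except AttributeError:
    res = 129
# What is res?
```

Step-by-step execution trace:
1. `num = None.split()` raises AttributeError.
2. `except ValueError` does not match AttributeError; skipped.
3. `except TypeError` does not match AttributeError; skipped.
4. `except AttributeError` matches → res = 129.
Result: 129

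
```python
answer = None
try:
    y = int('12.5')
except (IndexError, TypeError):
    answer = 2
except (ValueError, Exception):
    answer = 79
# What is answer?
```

Step-by-step execution trace:
1. `y = int('12.5')` raises ValueError.
2. `except (IndexError, TypeError)` does not match ValueError; skipped.
3. `except (ValueError, Exception)` matches (ValueError is in the tuple) → answer = 79.
Result: 79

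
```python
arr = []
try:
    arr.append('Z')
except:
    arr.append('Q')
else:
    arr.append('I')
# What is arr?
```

Step-by-step execution trace:
1. try: `arr.append('Z')` → arr = ['Z']. No exception raised.
2. `except` is skipped.
3. `else` runs (try completed without exception): `arr.append('I')` → arr = ['Z', 'I'].
Result: ['Z', 'I']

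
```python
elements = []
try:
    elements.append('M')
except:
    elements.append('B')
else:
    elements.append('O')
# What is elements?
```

Step-by-step execution trace:
1. try: `elements.append('M')` → elements = ['M']. No exception raised.
2. `except` is skipped.
3. `else` runs (try completed without exception): `elements.append('O')` → elements = ['M', 'O'].
Result: ['M', 'O']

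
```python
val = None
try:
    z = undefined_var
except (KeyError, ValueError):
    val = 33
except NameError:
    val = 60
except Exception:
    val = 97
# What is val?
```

Step-by-step execution trace:
1. `z = undefined_var` raises NameError.
2. `except (KeyError, ValueError)` does not match NameError; skipped.
3. `except NameError` matches (exact type match) → val = 60.
4. `except Exception` is not reached.
Result: 60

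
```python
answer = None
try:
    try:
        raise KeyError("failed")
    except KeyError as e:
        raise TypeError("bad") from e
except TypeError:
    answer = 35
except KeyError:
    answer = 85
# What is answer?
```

Step-by-step execution trace:
1. Inner try raises KeyError; inner `except KeyError as e` catches it.
2. `raise TypeError(...) from e` raises TypeError (KeyError is attached as __cause__, but only TypeError is active).
3. Outer `except TypeError` matches → answer = 35.
4. `except KeyError` is not reached.
Result: 35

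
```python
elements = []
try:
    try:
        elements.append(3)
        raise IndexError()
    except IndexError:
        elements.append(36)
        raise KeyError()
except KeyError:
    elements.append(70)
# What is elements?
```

Step-by-step execution trace:
1. Inner try: `elements.append(3)` → elements = [3].
2. `raise IndexError()` raises IndexError.
3. Inner `except IndexError` matches → `elements.append(36)` → elements = [3, 36].
4. `raise KeyError()` raises KeyError; propagates to outer try.
5. Outer `except KeyError` matches → `elements.append(70)` → elements = [3, 36, 70].
Result: [3, 36, 70]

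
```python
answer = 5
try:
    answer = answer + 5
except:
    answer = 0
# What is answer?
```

Step-by-step execution trace:
1. answer starts at 5.
2. try: `answer = answer + 5` → answer = 10. No exception raised.
3. `except` is skipped.
Result: 10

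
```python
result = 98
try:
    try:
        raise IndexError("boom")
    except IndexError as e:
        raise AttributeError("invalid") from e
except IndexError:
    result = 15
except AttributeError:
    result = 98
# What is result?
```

Step-by-step execution trace:
1. Inner try raises IndexError; inner `except IndexError as e` catches it.
2. `raise AttributeError(...) from e` raises AttributeError (IndexError is attached as __cause__, but only AttributeError is active).
3. Outer `except IndexError` does not match AttributeError; skipped.
4. Outer `except AttributeError` matches → result = 98.
Result: 98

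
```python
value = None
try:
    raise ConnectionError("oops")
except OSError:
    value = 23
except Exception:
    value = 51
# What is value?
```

Step-by-step execution trace:
1. `raise ConnectionError(...)` raises ConnectionError.
2. `except OSError` matches (ConnectionError is a subclass of OSError) → value = 23.
3. `except Exception` is not reached.
Result: 23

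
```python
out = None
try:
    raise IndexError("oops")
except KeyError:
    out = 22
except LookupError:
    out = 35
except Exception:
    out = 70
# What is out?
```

Step-by-step execution trace:
1. `raise IndexError(...)` raises IndexError.
2. `except KeyError` does not match (IndexError is not a subclass of KeyError); skipped.
3. `except LookupError` matches (IndexError is a subclass of LookupError) → out = 35.
4. `except Exception` is not reached.
Result: 35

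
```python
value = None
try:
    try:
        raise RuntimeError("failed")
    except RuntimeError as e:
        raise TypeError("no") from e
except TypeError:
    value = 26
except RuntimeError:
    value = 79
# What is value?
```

Step-by-step execution trace:
1. Inner try raises RuntimeError; inner `except RuntimeError as e` catches it.
2. `raise TypeError(...) from e` raises TypeError (RuntimeError is attached as __cause__, but only TypeError is active).
3. Outer `except TypeError` matches → value = 26.
4. `except RuntimeError` is not reached.
Result: 26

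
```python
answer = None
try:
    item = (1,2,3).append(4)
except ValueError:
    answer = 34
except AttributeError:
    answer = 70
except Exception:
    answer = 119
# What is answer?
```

Step-by-step execution trace:
1. `item = (1,2,3).append(4)` raises AttributeError.
2. `except ValueError` does not match AttributeError; skipped.
3. `except AttributeError` matches → answer = 70.
4. Remaining except clauses are skipped.
Result: 70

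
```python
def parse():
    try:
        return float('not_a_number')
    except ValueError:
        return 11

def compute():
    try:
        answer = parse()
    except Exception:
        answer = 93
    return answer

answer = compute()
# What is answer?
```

Step-by-step execution trace:
1. `compute()` calls `parse()`.
2. In parse: `float('not_a_number')` raises ValueError; `except ValueError` catches it → returns 11.
3. In compute: `answer = parse()` → answer = 11. No exception reaches compute.
4. `except Exception` is skipped; compute returns 11.
5. answer = 11.
Result: 11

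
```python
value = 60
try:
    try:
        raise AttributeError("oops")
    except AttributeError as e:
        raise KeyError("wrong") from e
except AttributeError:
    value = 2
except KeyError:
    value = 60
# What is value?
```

Step-by-step execution trace:
1. Inner try raises AttributeError; inner `except AttributeError as e` catches it.
2. `raise KeyError(...) from e` raises KeyError (AttributeError is attached as __cause__, but only KeyError is active).
3. Outer `except AttributeError` does not match KeyError; skipped.
4. Outer `except KeyError` matches → value = 60.
Result: 60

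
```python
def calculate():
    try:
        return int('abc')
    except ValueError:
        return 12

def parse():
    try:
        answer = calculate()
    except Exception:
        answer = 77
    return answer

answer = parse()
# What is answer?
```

Step-by-step execution trace:
1. `parse()` calls `calculate()`.
2. In calculate: `int('abc')` raises ValueError; `except ValueError` catches it → returns 12.
3. In parse: `answer = calculate()` → answer = 12. No exception reaches parse.
4. `except Exception` is skipped; parse returns 12.
5. answer = 12.
Result: 12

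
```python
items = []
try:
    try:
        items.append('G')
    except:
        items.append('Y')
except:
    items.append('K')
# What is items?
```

Step-by-step execution trace:
1. Inner try: `items.append('G')` → items = ['G']. No exception raised.
2. Inner `except` is skipped.
3. Inner try completes normally; outer `except` is skipped.
Result: ['G']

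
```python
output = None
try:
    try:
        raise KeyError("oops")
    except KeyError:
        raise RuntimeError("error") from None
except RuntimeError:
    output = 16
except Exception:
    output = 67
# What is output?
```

Step-by-step execution trace:
1. Inner try raises KeyError; inner `except KeyError` catches it.
2. `raise RuntimeError(...) from None` raises RuntimeError (from None suppresses __context__, but the active exception is still RuntimeError).
3. Outer `except RuntimeError` matches → output = 16.
4. `except Exception` is not reached.
Result: 16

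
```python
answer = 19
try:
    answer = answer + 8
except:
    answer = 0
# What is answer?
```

Step-by-step execution trace:
1. answer starts at 19.
2. try: `answer = answer + 8` → answer = 27. No exception raised.
3. `except` is skipped.
Result: 27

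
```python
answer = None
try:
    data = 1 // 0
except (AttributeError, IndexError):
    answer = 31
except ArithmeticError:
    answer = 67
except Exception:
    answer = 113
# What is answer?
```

Step-by-step execution trace:
1. `data = 1 // 0` raises ZeroDivisionError.
2. `except (AttributeError, IndexError)` does not match ZeroDivisionError; skipped.
3. `except ArithmeticError` matches (ZeroDivisionError is a subclass of ArithmeticError) → answer = 67.
4. `except Exception` is not reached.
Result: 67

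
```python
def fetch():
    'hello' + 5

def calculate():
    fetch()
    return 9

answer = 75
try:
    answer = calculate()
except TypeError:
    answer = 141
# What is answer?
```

Step-by-step execution trace:
1. answer starts at 75.
2. try: `calculate()` calls `fetch()`.
3. `fetch()` evaluates `'hello' + 5`, which raises TypeError; it propagates through calculate (uncaught).
4. `return 9` in calculate is not reached; the assignment to answer does not complete.
5. `except TypeError` matches → answer = 141.
Result: 141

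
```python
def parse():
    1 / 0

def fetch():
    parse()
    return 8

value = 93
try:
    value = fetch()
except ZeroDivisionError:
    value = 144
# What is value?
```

Step-by-step execution trace:
1. value starts at 93.
2. try: `fetch()` calls `parse()`.
3. `parse()` evaluates `1 / 0`, which raises ZeroDivisionError; it propagates through fetch (uncaught).
4. `return 8` in fetch is not reached; the assignment to value does not complete.
5. `except ZeroDivisionError` matches → value = 144.
Result: 144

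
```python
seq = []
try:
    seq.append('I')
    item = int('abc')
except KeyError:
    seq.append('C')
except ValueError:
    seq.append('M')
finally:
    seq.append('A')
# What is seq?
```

Step-by-step execution trace:
1. try: `seq.append('I')` → seq = ['I'].
2. `item = int('abc')` raises ValueError.
3. `except KeyError` does not match ValueError; skipped.
4. `except ValueError` matches → `seq.append('M')` → seq = ['I', 'M'].
5. finally always runs: `seq.append('A')` → seq = ['I', 'M', 'A'].
Result: ['I', 'M', 'A']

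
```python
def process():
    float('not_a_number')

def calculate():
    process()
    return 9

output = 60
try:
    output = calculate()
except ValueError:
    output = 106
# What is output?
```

Step-by-step execution trace:
1. output starts at 60.
2. try: `calculate()` calls `process()`.
3. `process()` evaluates `float('not_a_number')`, which raises ValueError; it propagates through calculate (uncaught).
4. `return 9` in calculate is not reached; the assignment to output does not complete.
5. `except ValueError` matches → output = 106.
Result: 106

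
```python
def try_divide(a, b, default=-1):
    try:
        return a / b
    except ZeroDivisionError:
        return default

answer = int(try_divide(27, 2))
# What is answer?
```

Step-by-step execution trace:
1. `try_divide(27, 2)` enters try: `return 27 / 2` → returns 13.5. No exception raised.
2. `except ZeroDivisionError` is skipped.
3. `int(13.5)` → 13 → answer = 13.
Result: 13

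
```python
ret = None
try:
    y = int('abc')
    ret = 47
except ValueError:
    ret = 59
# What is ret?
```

Step-by-step execution trace:
1. `y = int('abc')` raises ValueError.
2. `ret = 47` is not reached.
3. `except ValueError` matches → ret = 59.
Result: 59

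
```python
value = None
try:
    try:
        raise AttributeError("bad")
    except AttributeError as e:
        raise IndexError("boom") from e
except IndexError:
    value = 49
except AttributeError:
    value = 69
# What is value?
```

Step-by-step execution trace:
1. Inner try raises AttributeError; inner `except AttributeError as e` catches it.
2. `raise IndexError(...) from e` raises IndexError (AttributeError is attached as __cause__, but only IndexError is active).
3. Outer `except IndexError` matches → value = 49.
4. `except AttributeError` is not reached.
Result: 49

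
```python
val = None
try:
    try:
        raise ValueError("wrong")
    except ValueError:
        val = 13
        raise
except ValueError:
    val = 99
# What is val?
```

Step-by-step execution trace:
1. Inner try: `raise ValueError("wrong")` raises ValueError.
2. Inner `except ValueError` matches → val = 13.
3. bare `raise` re-raises the same ValueError.
4. Outer `except ValueError` matches → val = 99.
Result: 99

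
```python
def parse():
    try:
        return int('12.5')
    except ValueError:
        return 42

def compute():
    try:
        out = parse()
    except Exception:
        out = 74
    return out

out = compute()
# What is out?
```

Step-by-step execution trace:
1. `compute()` calls `parse()`.
2. In parse: `int('12.5')` raises ValueError; `except ValueError` catches it → returns 42.
3. In compute: `out = parse()` → out = 42. No exception reaches compute.
4. `except Exception` is skipped; compute returns 42.
5. out = 42.
Result: 42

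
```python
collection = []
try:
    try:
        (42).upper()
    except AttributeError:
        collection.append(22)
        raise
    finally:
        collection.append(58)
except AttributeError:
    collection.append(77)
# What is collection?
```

Step-by-step execution trace:
1. Inner try: `(42).upper()` raises AttributeError.
2. Inner `except AttributeError` matches → `collection.append(22)` → collection = [22].
3. bare `raise` re-raises AttributeError.
4. Inner `finally` runs during unwinding: `collection.append(58)` → collection = [22, 58].
5. Outer `except AttributeError` matches → `collection.append(77)` → collection = [22, 58, 77].
Result: [22, 58, 77]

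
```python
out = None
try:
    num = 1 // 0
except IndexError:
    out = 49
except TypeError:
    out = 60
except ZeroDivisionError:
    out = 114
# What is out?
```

Step-by-step execution trace:
1. `num = 1 // 0` raises ZeroDivisionError.
2. `except IndexError` does not match ZeroDivisionError; skipped.
3. `except TypeError` does not match ZeroDivisionError; skipped.
4. `except ZeroDivisionError` matches → out = 114.
Result: 114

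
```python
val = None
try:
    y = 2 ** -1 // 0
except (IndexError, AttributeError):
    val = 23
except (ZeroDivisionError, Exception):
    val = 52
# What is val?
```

Step-by-step execution trace:
1. `y = 2 ** -1 // 0` raises ZeroDivisionError.
2. `except (IndexError, AttributeError)` does not match ZeroDivisionError; skipped.
3. `except (ZeroDivisionError, Exception)` matches (ZeroDivisionError is in the tuple) → val = 52.
Result: 52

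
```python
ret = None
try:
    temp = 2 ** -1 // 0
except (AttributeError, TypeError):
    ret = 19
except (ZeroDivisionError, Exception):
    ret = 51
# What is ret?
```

Step-by-step execution trace:
1. `temp = 2 ** -1 // 0` raises ZeroDivisionError.
2. `except (AttributeError, TypeError)` does not match ZeroDivisionError; skipped.
3. `except (ZeroDivisionError, Exception)` matches (ZeroDivisionError is in the tuple) → ret = 51.
Result: 51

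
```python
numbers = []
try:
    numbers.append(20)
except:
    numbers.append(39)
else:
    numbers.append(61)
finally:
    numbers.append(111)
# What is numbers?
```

Step-by-step execution trace:
1. try: `numbers.append(20)` → numbers = [20]. No exception raised.
2. `except` is skipped.
3. `else` runs: `numbers.append(61)` → numbers = [20, 61].
4. `finally` always runs: `numbers.append(111)` → numbers = [20, 61, 111].
Result: [20, 61, 111]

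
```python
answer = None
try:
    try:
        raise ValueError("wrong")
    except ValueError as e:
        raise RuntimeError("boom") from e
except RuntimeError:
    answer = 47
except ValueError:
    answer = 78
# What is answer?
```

Step-by-step execution trace:
1. Inner try raises ValueError; inner `except ValueError as e` catches it.
2. `raise RuntimeError(...) from e` raises RuntimeError (ValueError is attached as __cause__, but only RuntimeError is active).
3. Outer `except RuntimeError` matches → answer = 47.
4. `except ValueError` is not reached.
Result: 47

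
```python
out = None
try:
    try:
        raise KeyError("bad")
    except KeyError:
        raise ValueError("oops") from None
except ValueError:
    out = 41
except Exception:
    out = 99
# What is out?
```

Step-by-step execution trace:
1. Inner try raises KeyError; inner `except KeyError` catches it.
2. `raise ValueError(...) from None` raises ValueError (from None suppresses __context__, but the active exception is still ValueError).
3. Outer `except ValueError` matches → out = 41.
4. `except Exception` is not reached.
Result: 41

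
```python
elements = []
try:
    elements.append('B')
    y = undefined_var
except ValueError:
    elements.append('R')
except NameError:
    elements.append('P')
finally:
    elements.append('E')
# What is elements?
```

Step-by-step execution trace:
1. try: `elements.append('B')` → elements = ['B'].
2. `y = undefined_var` raises NameError.
3. `except ValueError` does not match NameError; skipped.
4. `except NameError` matches → `elements.append('P')` → elements = ['B', 'P'].
5. finally always runs: `elements.append('E')` → elements = ['B', 'P', 'E'].
Result: ['B', 'P', 'E']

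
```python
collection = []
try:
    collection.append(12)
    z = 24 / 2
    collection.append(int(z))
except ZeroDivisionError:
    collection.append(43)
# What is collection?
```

Step-by-step execution trace:
1. try: `collection.append(12)` → collection = [12].
2. `z = 24 / 2` → z = 12.0. No exception raised.
3. `collection.append(int(z))` → collection = [12, 12].
4. `except ZeroDivisionError` is skipped (no exception was raised).
Result: [12, 12]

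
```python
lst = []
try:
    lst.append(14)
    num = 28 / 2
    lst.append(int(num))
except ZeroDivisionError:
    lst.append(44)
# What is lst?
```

Step-by-step execution trace:
1. try: `lst.append(14)` → lst = [14].
2. `num = 28 / 2` → num = 14.0. No exception raised.
3. `lst.append(int(num))` → lst = [14, 14].
4. `except ZeroDivisionError` is skipped (no exception was raised).
Result: [14, 14]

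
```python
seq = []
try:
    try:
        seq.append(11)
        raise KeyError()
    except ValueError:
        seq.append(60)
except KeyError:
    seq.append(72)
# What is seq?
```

Step-by-step execution trace:
1. Inner try: `seq.append(11)` → seq = [11].
2. `raise KeyError()` raises KeyError.
3. Inner `except ValueError` does not match KeyError; exception propagates to outer try.
4. Outer `except KeyError` matches → `seq.append(72)` → seq = [11, 72].
Result: [11, 72]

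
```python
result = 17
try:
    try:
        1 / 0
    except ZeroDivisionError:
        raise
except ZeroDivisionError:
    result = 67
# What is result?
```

Step-by-step execution trace:
1. Inner try: `1 / 0` raises ZeroDivisionError.
2. Inner `except ZeroDivisionError` matches; bare `raise` re-raises the same ZeroDivisionError.
3. Outer `except ZeroDivisionError` matches → result = 67.
Result: 67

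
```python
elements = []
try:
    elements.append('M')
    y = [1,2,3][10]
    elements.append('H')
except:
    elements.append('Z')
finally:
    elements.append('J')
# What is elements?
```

Step-by-step execution trace:
1. try: `elements.append('M')` → elements = ['M'].
2. `y = [1,2,3][10]` raises IndexError; `elements.append('H')` is not reached.
3. bare `except` matches → `elements.append('Z')` → elements = ['M', 'Z'].
4. finally always runs: `elements.append('J')` → elements = ['M', 'Z', 'J'].
Result: ['M', 'Z', 'J']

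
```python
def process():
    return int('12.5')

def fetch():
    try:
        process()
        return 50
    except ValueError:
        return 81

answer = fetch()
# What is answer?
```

Step-by-step execution trace:
1. `fetch()` calls `process()`.
2. `process()` evaluates `int('12.5')`, which raises ValueError; it propagates to the caller.
3. `return 50` is not reached.
4. `except ValueError` in fetch matches → returns 81.
5. answer = 81.
Result: 81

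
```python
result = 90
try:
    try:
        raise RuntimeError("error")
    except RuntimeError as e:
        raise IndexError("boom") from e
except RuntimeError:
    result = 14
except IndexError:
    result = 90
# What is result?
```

Step-by-step execution trace:
1. Inner try raises RuntimeError; inner `except RuntimeError as e` catches it.
2. `raise IndexError(...) from e` raises IndexError (RuntimeError is attached as __cause__, but only IndexError is active).
3. Outer `except RuntimeError` does not match IndexError; skipped.
4. Outer `except IndexError` matches → result = 90.
Result: 90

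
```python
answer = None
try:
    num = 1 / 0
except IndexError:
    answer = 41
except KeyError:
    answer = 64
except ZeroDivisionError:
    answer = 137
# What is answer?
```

Step-by-step execution trace:
1. `num = 1 / 0` raises ZeroDivisionError.
2. `except IndexError` does not match ZeroDivisionError; skipped.
3. `except KeyError` does not match ZeroDivisionError; skipped.
4. `except ZeroDivisionError` matches → answer = 137.
Result: 137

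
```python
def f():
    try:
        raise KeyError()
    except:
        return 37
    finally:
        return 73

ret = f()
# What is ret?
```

Step-by-step execution trace:
1. `f()` enters try: `raise KeyError()` raises KeyError.
2. bare `except` matches → `return 37` sets pending return value 37.
3. Before returning, `finally: return 73` runs and overrides the pending return.
4. f() returns 73 → ret = 73.
Result: 73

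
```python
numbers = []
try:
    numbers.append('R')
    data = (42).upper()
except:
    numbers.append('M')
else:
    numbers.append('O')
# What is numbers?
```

Step-by-step execution trace:
1. try: `numbers.append('R')` → numbers = ['R'].
2. `data = (42).upper()` raises AttributeError.
3. bare `except` matches → `numbers.append('M')` → numbers = ['R', 'M'].
4. `else` is skipped (an exception was raised).
Result: ['R', 'M']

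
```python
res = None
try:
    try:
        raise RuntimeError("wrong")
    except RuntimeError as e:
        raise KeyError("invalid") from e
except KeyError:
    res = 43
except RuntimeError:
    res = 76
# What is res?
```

Step-by-step execution trace:
1. Inner try raises RuntimeError; inner `except RuntimeError as e` catches it.
2. `raise KeyError(...) from e` raises KeyError (RuntimeError is attached as __cause__, but only KeyError is active).
3. Outer `except KeyError` matches → res = 43.
4. `except RuntimeError` is not reached.
Result: 43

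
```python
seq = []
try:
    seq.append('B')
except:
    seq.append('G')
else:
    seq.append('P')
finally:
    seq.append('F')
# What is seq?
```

Step-by-step execution trace:
1. try: `seq.append('B')` → seq = ['B']. No exception raised.
2. `except` is skipped.
3. `else` runs: `seq.append('P')` → seq = ['B', 'P'].
4. `finally` always runs: `seq.append('F')` → seq = ['B', 'P', 'F'].
Result: ['B', 'P', 'F']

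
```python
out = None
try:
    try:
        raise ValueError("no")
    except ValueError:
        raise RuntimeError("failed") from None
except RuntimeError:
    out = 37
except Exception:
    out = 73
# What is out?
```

Step-by-step execution trace:
1. Inner try raises ValueError; inner `except ValueError` catches it.
2. `raise RuntimeError(...) from None` raises RuntimeError (from None suppresses __context__, but the active exception is still RuntimeError).
3. Outer `except RuntimeError` matches → out = 37.
4. `except Exception` is not reached.
Result: 37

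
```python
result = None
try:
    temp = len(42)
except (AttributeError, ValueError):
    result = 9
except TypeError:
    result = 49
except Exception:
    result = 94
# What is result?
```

Step-by-step execution trace:
1. `temp = len(42)` raises TypeError.
2. `except (AttributeError, ValueError)` does not match TypeError; skipped.
3. `except TypeError` matches (exact type match) → result = 49.
4. `except Exception` is not reached.
Result: 49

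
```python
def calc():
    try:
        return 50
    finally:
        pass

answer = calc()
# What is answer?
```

Step-by-step execution trace:
1. `calc()` enters try: `return 50` sets pending return value 50.
2. Before returning, `finally: pass` runs (no effect).
3. calc() returns 50 → answer = 50.
Result: 50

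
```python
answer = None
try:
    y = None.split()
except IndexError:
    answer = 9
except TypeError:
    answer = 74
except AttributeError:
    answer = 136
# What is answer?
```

Step-by-step execution trace:
1. `y = None.split()` raises AttributeError.
2. `except IndexError` does not match AttributeError; skipped.
3. `except TypeError` does not match AttributeError; skipped.
4. `except AttributeError` matches → answer = 136.
Result: 136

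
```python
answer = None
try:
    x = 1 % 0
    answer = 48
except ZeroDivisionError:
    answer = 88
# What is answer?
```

Step-by-step execution trace:
1. `x = 1 % 0` raises ZeroDivisionError.
2. `answer = 48` is not reached.
3. `except ZeroDivisionError` matches → answer = 88.
Result: 88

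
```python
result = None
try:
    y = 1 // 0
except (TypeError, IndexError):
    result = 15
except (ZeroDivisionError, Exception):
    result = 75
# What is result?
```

Step-by-step execution trace:
1. `y = 1 // 0` raises ZeroDivisionError.
2. `except (TypeError, IndexError)` does not match ZeroDivisionError; skipped.
3. `except (ZeroDivisionError, Exception)` matches (ZeroDivisionError is in the tuple) → result = 75.
Result: 75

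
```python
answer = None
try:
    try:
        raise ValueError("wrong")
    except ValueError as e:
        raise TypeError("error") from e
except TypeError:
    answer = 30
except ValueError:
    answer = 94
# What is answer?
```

Step-by-step execution trace:
1. Inner try raises ValueError; inner `except ValueError as e` catches it.
2. `raise TypeError(...) from e` raises TypeError (ValueError is attached as __cause__, but only TypeError is active).
3. Outer `except TypeError` matches → answer = 30.
4. `except ValueError` is not reached.
Result: 30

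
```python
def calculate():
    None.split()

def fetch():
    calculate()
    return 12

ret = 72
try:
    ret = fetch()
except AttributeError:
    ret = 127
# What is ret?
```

Step-by-step execution trace:
1. ret starts at 72.
2. try: `fetch()` calls `calculate()`.
3. `calculate()` evaluates `None.split()`, which raises AttributeError; it propagates through fetch (uncaught).
4. `return 12` in fetch is not reached; the assignment to ret does not complete.
5. `except AttributeError` matches → ret = 127.
Result: 127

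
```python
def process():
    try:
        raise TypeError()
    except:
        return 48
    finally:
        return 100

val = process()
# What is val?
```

Step-by-step execution trace:
1. `process()` enters try: `raise TypeError()` raises TypeError.
2. bare `except` matches → `return 48` sets pending return value 48.
3. Before returning, `finally: return 100` runs and overrides the pending return.
4. process() returns 100 → val = 100.
Result: 100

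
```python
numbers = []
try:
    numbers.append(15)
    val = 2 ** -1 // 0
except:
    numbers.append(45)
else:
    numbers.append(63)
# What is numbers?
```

Step-by-step execution trace:
1. try: `numbers.append(15)` → numbers = [15].
2. `val = 2 ** -1 // 0` raises ZeroDivisionError.
3. bare `except` matches → `numbers.append(45)` → numbers = [15, 45].
4. `else` is skipped (an exception was raised).
Result: [15, 45]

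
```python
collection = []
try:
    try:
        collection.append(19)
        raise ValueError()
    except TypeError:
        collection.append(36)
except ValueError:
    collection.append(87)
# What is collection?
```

Step-by-step execution trace:
1. Inner try: `collection.append(19)` → collection = [19].
2. `raise ValueError()` raises ValueError.
3. Inner `except TypeError` does not match ValueError; exception propagates to outer try.
4. Outer `except ValueError` matches → `collection.append(87)` → collection = [19, 87].
Result: [19, 87]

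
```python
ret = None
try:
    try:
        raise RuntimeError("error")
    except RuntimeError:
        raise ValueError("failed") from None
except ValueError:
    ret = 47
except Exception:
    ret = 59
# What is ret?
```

Step-by-step execution trace:
1. Inner try raises RuntimeError; inner `except RuntimeError` catches it.
2. `raise ValueError(...) from None` raises ValueError (from None suppresses __context__, but the active exception is still ValueError).
3. Outer `except ValueError` matches → ret = 47.
4. `except Exception` is not reached.
Result: 47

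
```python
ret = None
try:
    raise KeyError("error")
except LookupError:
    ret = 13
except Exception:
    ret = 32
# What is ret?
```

Step-by-step execution trace:
1. `raise KeyError(...)` raises KeyError.
2. `except LookupError` matches (KeyError is a subclass of LookupError) → ret = 13.
3. `except Exception` is not reached.
Result: 13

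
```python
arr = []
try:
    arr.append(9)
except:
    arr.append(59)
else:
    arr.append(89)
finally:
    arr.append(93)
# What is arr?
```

Step-by-step execution trace:
1. try: `arr.append(9)` → arr = [9]. No exception raised.
2. `except` is skipped.
3. `else` runs: `arr.append(89)` → arr = [9, 89].
4. `finally` always runs: `arr.append(93)` → arr = [9, 89, 93].
Result: [9, 89, 93]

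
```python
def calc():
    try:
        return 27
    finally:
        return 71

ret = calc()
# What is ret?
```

Step-by-step execution trace:
1. `calc()` enters try: `return 27` sets pending return value 27.
2. Before returning, `finally: return 71` runs and overrides the pending return.
3. calc() returns 71 → ret = 71.
Result: 71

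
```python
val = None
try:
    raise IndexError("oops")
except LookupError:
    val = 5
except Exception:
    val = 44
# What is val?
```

Step-by-step execution trace:
1. `raise IndexError(...)` raises IndexError.
2. `except LookupError` matches (IndexError is a subclass of LookupError) → val = 5.
3. `except Exception` is not reached.
Result: 5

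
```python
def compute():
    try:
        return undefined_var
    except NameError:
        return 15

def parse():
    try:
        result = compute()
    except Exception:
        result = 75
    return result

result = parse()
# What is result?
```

Step-by-step execution trace:
1. `parse()` calls `compute()`.
2. In compute: `undefined_var` raises NameError; `except NameError` catches it → returns 15.
3. In parse: `result = compute()` → result = 15. No exception reaches parse.
4. `except Exception` is skipped; parse returns 15.
5. result = 15.
Result: 15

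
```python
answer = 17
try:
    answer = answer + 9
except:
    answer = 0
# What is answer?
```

Step-by-step execution trace:
1. answer starts at 17.
2. try: `answer = answer + 9` → answer = 26. No exception raised.
3. `except` is skipped.
Result: 26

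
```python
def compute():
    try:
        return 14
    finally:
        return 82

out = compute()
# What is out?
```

Step-by-step execution trace:
1. `compute()` enters try: `return 14` sets pending return value 14.
2. Before returning, `finally: return 82` runs and overrides the pending return.
3. compute() returns 82 → out = 82.
Result: 82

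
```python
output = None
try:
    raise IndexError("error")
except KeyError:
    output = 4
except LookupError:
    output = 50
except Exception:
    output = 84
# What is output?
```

Step-by-step execution trace:
1. `raise IndexError(...)` raises IndexError.
2. `except KeyError` does not match (IndexError is not a subclass of KeyError); skipped.
3. `except LookupError` matches (IndexError is a subclass of LookupError) → output = 50.
4. `except Exception` is not reached.
Result: 50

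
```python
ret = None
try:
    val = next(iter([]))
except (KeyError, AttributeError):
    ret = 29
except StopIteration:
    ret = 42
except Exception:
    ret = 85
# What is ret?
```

Step-by-step execution trace:
1. `val = next(iter([]))` raises StopIteration.
2. `except (KeyError, AttributeError)` does not match StopIteration; skipped.
3. `except StopIteration` matches (exact type match) → ret = 42.
4. `except Exception` is not reached.
Result: 42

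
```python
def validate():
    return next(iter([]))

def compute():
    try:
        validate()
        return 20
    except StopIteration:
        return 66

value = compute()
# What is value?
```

Step-by-step execution trace:
1. `compute()` calls `validate()`.
2. `validate()` evaluates `next(iter([]))`, which raises StopIteration; it propagates to the caller.
3. `return 20` is not reached.
4. `except StopIteration` in compute matches → returns 66.
5. value = 66.
Result: 66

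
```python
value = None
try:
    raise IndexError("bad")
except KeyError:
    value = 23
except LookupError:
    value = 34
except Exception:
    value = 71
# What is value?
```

Step-by-step execution trace:
1. `raise IndexError(...)` raises IndexError.
2. `except KeyError` does not match (IndexError is not a subclass of KeyError); skipped.
3. `except LookupError` matches (IndexError is a subclass of LookupError) → value = 34.
4. `except Exception` is not reached.
Result: 34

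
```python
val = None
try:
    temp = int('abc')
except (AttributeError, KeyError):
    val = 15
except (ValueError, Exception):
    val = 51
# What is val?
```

Step-by-step execution trace:
1. `temp = int('abc')` raises ValueError.
2. `except (AttributeError, KeyError)` does not match ValueError; skipped.
3. `except (ValueError, Exception)` matches (ValueError is in the tuple) → val = 51.
Result: 51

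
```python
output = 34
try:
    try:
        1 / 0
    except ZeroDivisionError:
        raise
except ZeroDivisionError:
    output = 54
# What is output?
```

Step-by-step execution trace:
1. Inner try: `1 / 0` raises ZeroDivisionError.
2. Inner `except ZeroDivisionError` matches; bare `raise` re-raises the same ZeroDivisionError.
3. Outer `except ZeroDivisionError` matches → output = 54.
Result: 54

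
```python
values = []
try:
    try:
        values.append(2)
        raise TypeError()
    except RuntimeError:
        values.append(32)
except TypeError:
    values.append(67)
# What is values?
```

Step-by-step execution trace:
1. Inner try: `values.append(2)` → values = [2].
2. `raise TypeError()` raises TypeError.
3. Inner `except RuntimeError` does not match TypeError; exception propagates to outer try.
4. Outer `except TypeError` matches → `values.append(67)` → values = [2, 67].
Result: [2, 67]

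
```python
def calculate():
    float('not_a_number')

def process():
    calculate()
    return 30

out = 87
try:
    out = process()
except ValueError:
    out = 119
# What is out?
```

Step-by-step execution trace:
1. out starts at 87.
2. try: `process()` calls `calculate()`.
3. `calculate()` evaluates `float('not_a_number')`, which raises ValueError; it propagates through process (uncaught).
4. `return 30` in process is not reached; the assignment to out does not complete.
5. `except ValueError` matches → out = 119.
Result: 119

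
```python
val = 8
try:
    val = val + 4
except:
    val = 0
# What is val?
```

Step-by-step execution trace:
1. val starts at 8.
2. try: `val = val + 4` → val = 12. No exception raised.
3. `except` is skipped.
Result: 12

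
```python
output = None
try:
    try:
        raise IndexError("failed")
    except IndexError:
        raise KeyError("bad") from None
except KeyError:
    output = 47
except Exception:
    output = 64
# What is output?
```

Step-by-step execution trace:
1. Inner try raises IndexError; inner `except IndexError` catches it.
2. `raise KeyError(...) from None` raises KeyError (from None suppresses __context__, but the active exception is still KeyError).
3. Outer `except KeyError` matches → output = 47.
4. `except Exception` is not reached.
Result: 47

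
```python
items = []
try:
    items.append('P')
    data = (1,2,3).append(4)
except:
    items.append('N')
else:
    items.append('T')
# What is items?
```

Step-by-step execution trace:
1. try: `items.append('P')` → items = ['P'].
2. `data = (1,2,3).append(4)` raises AttributeError.
3. bare `except` matches → `items.append('N')` → items = ['P', 'N'].
4. `else` is skipped (an exception was raised).
Result: ['P', 'N']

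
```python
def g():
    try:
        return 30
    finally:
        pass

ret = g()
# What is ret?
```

Step-by-step execution trace:
1. `g()` enters try: `return 30` sets pending return value 30.
2. Before returning, `finally: pass` runs (no effect).
3. g() returns 30 → ret = 30.
Result: 30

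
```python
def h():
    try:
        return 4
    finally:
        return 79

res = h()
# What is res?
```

Step-by-step execution trace:
1. `h()` enters try: `return 4` sets pending return value 4.
2. Before returning, `finally: return 79` runs and overrides the pending return.
3. h() returns 79 → res = 79.
Result: 79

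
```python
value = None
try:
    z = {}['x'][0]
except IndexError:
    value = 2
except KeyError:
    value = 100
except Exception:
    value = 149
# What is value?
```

Step-by-step execution trace:
1. `z = {}['x'][0]` raises KeyError.
2. `except IndexError` does not match KeyError; skipped.
3. `except KeyError` matches → value = 100.
4. Remaining except clauses are skipped.
Result: 100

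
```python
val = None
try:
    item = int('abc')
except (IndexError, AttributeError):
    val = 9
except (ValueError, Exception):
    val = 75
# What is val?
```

Step-by-step execution trace:
1. `item = int('abc')` raises ValueError.
2. `except (IndexError, AttributeError)` does not match ValueError; skipped.
3. `except (ValueError, Exception)` matches (ValueError is in the tuple) → val = 75.
Result: 75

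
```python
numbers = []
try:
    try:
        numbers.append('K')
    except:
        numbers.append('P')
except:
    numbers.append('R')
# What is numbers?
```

Step-by-step execution trace:
1. Inner try: `numbers.append('K')` → numbers = ['K']. No exception raised.
2. Inner `except` is skipped.
3. Inner try completes normally; outer `except` is skipped.
Result: ['K']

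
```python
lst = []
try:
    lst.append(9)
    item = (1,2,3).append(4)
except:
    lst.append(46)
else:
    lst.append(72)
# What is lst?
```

Step-by-step execution trace:
1. try: `lst.append(9)` → lst = [9].
2. `item = (1,2,3).append(4)` raises AttributeError.
3. bare `except` matches → `lst.append(46)` → lst = [9, 46].
4. `else` is skipped (an exception was raised).
Result: [9, 46]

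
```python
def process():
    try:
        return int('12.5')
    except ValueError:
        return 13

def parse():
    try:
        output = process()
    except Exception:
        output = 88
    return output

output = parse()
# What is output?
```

Step-by-step execution trace:
1. `parse()` calls `process()`.
2. In process: `int('12.5')` raises ValueError; `except ValueError` catches it → returns 13.
3. In parse: `output = process()` → output = 13. No exception reaches parse.
4. `except Exception` is skipped; parse returns 13.
5. output = 13.
Result: 13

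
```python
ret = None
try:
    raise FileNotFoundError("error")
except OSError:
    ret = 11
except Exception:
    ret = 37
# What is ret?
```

Step-by-step execution trace:
1. `raise FileNotFoundError(...)` raises FileNotFoundError.
2. `except OSError` matches (FileNotFoundError is a subclass of OSError) → ret = 11.
3. `except Exception` is not reached.
Result: 11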